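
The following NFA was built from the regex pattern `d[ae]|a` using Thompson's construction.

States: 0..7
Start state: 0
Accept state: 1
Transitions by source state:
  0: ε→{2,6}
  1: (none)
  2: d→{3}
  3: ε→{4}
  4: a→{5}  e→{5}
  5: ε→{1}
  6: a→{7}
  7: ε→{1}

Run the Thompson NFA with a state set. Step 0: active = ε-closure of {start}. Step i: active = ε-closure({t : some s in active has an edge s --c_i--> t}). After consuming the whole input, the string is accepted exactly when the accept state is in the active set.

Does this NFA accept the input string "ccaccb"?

Answer: REJECT

Steps:
S₀ = ε-closure({0}) = {0,2,6}
'c' @ 1: {}  — state set empty
rest 'caccb' ignored (set empty)
final: {}; accept 1 not in set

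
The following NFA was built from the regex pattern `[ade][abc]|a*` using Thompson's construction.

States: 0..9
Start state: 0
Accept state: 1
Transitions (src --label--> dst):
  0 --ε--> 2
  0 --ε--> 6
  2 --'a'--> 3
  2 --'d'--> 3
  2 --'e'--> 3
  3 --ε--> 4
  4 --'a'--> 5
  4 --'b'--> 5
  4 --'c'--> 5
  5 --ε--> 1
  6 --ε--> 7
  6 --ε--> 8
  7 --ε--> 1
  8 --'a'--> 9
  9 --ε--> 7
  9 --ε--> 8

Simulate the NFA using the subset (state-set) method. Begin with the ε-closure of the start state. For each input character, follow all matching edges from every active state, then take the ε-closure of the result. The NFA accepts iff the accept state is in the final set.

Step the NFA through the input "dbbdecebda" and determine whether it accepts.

Answer: REJECT

Steps:
S₀ = ε-closure({0}) = {0,1,2,6,7,8}
'd' @ 1: {3,4}
'b' @ 2: {1,5}  [accepting]
'b' @ 3: {}  — dead — no transitions
rest 'decebda' ignored (set empty)
end set {} — state 1 not in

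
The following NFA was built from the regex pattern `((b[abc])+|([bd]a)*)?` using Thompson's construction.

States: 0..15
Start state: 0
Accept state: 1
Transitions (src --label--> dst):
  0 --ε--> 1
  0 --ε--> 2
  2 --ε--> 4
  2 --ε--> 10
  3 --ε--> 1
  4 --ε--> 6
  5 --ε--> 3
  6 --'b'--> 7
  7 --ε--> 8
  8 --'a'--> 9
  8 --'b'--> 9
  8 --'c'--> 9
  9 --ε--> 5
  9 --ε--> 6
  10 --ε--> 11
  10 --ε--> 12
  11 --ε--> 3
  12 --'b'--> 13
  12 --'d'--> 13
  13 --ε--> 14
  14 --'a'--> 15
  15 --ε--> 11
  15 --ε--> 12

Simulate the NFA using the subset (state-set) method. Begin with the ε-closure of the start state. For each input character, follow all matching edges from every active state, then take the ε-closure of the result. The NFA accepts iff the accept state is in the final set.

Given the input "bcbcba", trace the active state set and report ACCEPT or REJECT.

start: ε-closure({0}) = {0,1,2,3,4,6,10,11,12}
'b' @ 1: {7,8,13,14}
'c' @ 2: {1,3,5,6,9}  (accept∈set)
'b' @ 3: {7,8}
'c' @ 4: {1,3,5,6,9}  (accept∈set)
'b' @ 5: {7,8}
'a' @ 6: {1,3,5,6,9}  (accept∈set)
final: {1,3,5,6,9}; accept 1 in set

Answer: ACCEPT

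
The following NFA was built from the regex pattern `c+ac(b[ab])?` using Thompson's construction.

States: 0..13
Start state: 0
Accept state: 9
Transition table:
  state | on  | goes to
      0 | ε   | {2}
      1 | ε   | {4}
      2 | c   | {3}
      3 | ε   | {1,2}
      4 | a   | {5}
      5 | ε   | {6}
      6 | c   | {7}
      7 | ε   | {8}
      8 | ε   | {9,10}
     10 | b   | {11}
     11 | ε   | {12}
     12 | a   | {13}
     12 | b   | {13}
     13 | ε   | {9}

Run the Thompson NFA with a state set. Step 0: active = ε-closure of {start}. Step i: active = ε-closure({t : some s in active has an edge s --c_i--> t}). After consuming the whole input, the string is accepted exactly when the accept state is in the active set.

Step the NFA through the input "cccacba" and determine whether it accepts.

Answer: ACCEPT

Derivation:
initial (ε-close {0}): {0,2}
'c' @ 1: {1,2,3,4}
'c' @ 2: {1,2,3,4}
'c' @ 3: {1,2,3,4}
'a' @ 4: {5,6}
'c' @ 5: {7,8,9,10}  (accept∈set)
'b' @ 6: {11,12}
'a' @ 7: {9,13}  (accept∈set)
final: {9,13}; accept 9 in set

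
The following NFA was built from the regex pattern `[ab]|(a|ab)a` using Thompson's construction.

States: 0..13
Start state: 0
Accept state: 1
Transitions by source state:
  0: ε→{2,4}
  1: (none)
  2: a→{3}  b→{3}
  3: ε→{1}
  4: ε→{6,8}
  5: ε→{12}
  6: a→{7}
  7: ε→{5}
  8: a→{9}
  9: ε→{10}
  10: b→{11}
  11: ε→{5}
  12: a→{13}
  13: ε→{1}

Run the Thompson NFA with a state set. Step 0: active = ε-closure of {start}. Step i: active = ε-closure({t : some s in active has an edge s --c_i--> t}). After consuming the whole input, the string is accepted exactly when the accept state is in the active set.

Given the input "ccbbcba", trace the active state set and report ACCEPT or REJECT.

start: ε-closure({0}) = {0,2,4,6,8}
'c' @ 1: {}  — state set empty
rest 'cbbcba' ignored (set empty)
end set {} — state 1 not in

Answer: REJECT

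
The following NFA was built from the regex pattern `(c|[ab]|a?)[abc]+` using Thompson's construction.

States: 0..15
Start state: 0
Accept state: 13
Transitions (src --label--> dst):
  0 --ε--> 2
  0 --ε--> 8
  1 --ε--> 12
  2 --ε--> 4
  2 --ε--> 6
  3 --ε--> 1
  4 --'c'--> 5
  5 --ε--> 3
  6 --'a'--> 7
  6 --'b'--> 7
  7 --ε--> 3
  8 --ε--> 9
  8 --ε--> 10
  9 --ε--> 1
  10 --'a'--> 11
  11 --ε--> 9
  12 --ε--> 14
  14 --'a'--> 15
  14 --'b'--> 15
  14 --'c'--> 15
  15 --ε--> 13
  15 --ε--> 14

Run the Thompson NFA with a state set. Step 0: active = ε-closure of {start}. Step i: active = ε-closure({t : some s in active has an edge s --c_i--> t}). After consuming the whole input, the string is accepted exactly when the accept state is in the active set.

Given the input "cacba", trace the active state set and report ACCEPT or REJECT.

initial (ε-close {0}): {0,1,2,4,6,8,9,10,12,14}
'c' @ 1: {1,3,5,12,13,14,15}  (accept∈set)
'a' @ 2: {13,14,15}  (accept∈set)
'c' @ 3: {13,14,15}  (accept∈set)
'b' @ 4: {13,14,15}  (accept∈set)
'a' @ 5: {13,14,15}  (accept∈set)
after full input: {13,14,15}  (accept=13 in)

Answer: ACCEPT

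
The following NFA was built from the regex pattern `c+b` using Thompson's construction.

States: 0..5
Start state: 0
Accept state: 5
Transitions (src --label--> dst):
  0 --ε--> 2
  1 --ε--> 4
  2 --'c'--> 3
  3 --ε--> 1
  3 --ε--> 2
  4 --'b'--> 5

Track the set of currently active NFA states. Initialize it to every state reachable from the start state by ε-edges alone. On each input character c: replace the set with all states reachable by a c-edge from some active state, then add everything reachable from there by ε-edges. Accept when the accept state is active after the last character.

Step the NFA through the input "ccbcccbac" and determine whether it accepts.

S₀ = ε-closure({0}) = {0,2}
'c' @ 1: {1,2,3,4}
'c' @ 2: {1,2,3,4}
'b' @ 3: {5}  ✓accept
'c' @ 4: {}  — dead — no transitions
rest 'ccbac' ignored (set empty)
after full input: {}  (accept=5 not in)

Answer: REJECT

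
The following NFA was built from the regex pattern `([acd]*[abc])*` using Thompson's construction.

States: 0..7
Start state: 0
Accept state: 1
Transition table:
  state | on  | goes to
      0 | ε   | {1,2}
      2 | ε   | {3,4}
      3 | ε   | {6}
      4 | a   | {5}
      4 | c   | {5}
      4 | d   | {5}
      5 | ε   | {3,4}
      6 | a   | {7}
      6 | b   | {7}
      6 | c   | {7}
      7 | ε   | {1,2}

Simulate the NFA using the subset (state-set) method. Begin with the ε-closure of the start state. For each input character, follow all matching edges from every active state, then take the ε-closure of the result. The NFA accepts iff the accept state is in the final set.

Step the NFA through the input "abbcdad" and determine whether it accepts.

initial (ε-close {0}): {0,1,2,3,4,6}
'a' @ 1: {1,2,3,4,5,6,7}  (accept∈set)
'b' @ 2: {1,2,3,4,6,7}  (accept∈set)
'b' @ 3: {1,2,3,4,6,7}  (accept∈set)
'c' @ 4: {1,2,3,4,5,6,7}  (accept∈set)
'd' @ 5: {3,4,5,6}
'a' @ 6: {1,2,3,4,5,6,7}  (accept∈set)
'd' @ 7: {3,4,5,6}
end set {3,4,5,6} — state 1 not in

Answer: REJECT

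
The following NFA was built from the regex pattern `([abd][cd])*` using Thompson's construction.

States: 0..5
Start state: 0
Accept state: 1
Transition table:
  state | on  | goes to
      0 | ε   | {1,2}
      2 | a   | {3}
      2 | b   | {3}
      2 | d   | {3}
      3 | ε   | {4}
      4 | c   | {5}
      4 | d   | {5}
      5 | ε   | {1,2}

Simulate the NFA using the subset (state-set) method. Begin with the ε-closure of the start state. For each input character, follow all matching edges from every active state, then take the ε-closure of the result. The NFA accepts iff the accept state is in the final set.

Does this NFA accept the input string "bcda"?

S₀ = ε-closure({0}) = {0,1,2}
'b' @ 1: {3,4}
'c' @ 2: {1,2,5}  [accepting]
'd' @ 3: {3,4}
'a' @ 4: {}  — dead — no transitions
final: {}; accept 1 not in set

Answer: REJECT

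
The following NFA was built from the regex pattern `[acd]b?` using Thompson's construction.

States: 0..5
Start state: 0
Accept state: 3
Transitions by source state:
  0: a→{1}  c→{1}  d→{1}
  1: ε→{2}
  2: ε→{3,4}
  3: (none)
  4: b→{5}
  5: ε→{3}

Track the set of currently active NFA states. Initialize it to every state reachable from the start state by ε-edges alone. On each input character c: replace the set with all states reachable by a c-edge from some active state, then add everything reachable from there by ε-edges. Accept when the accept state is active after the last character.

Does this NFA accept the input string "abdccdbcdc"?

Answer: REJECT

Steps:
start: ε-closure({0}) = {0}
'a' @ 1: {1,2,3,4}  ✓accept
'b' @ 2: {3,5}  ✓accept
'd' @ 3: {}  — state set empty
rest 'ccdbcdc' ignored (set empty)
end set {} — state 3 not in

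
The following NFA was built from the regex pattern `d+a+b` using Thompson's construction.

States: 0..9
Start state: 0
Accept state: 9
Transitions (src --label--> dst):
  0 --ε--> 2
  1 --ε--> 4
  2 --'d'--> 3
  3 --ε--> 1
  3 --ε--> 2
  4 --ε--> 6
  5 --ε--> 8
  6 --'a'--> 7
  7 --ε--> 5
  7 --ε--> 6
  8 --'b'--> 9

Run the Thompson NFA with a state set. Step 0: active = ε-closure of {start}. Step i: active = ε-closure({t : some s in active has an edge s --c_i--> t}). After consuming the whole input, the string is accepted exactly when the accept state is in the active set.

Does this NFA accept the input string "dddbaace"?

Answer: REJECT

Trace:
initial (ε-close {0}): {0,2}
'd' @ 1: {1,2,3,4,6}
'd' @ 2: {1,2,3,4,6}
'd' @ 3: {1,2,3,4,6}
'b' @ 4: {}  — state set empty
rest 'aace' ignored (set empty)
end set {} — state 9 not in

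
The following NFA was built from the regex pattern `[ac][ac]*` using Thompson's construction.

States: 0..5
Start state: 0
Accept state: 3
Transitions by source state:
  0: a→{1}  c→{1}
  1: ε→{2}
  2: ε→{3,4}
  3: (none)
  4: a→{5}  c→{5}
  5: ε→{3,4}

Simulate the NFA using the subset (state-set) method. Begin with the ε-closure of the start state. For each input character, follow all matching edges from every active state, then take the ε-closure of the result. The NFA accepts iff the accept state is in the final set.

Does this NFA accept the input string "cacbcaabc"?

S₀ = ε-closure({0}) = {0}
'c' @ 1: {1,2,3,4}  ✓accept
'a' @ 2: {3,4,5}  ✓accept
'c' @ 3: {3,4,5}  ✓accept
'b' @ 4: {}  — no active states
rest 'caabc' ignored (set empty)
after full input: {}  (accept=3 not in)

Answer: REJECT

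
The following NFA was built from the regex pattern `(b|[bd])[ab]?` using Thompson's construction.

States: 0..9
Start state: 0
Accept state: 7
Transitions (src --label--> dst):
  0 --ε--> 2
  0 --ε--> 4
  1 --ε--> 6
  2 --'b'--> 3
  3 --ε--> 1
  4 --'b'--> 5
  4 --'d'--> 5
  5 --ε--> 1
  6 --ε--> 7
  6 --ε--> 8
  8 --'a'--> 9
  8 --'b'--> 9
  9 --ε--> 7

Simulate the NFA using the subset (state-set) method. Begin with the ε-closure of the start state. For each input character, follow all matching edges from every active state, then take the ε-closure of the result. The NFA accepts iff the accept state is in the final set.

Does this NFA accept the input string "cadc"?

Answer: REJECT

Trace:
initial (ε-close {0}): {0,2,4}
'c' @ 1: {}  — state set empty
rest 'adc' ignored (set empty)
after full input: {}  (accept=7 not in)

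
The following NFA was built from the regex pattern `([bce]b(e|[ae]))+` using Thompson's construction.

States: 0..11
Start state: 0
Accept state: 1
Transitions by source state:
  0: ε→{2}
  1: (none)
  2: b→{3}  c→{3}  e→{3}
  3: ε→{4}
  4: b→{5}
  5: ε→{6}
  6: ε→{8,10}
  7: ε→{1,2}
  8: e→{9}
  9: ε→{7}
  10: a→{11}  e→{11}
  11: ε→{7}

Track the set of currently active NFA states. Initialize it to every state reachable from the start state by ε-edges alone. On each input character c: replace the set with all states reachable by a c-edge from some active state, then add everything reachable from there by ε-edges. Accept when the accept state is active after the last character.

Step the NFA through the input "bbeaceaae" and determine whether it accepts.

start: ε-closure({0}) = {0,2}
'b' @ 1: {3,4}
'b' @ 2: {5,6,8,10}
'e' @ 3: {1,2,7,9,11}  ✓accept
'a' @ 4: {}  — state set empty
rest 'ceaae' ignored (set empty)
final: {}; accept 1 not in set

Answer: REJECT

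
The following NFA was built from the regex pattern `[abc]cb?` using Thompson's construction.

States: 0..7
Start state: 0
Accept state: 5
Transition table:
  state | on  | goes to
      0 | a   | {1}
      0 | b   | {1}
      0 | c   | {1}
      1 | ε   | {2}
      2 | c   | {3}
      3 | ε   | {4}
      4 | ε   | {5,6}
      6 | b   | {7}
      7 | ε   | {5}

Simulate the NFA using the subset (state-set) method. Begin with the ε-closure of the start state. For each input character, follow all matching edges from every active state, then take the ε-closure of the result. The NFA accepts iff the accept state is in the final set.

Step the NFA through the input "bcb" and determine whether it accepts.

Answer: ACCEPT

Trace:
S₀ = ε-closure({0}) = {0}
'b' @ 1: {1,2}
'c' @ 2: {3,4,5,6}  (accept∈set)
'b' @ 3: {5,7}  (accept∈set)
end set {5,7} — state 5 in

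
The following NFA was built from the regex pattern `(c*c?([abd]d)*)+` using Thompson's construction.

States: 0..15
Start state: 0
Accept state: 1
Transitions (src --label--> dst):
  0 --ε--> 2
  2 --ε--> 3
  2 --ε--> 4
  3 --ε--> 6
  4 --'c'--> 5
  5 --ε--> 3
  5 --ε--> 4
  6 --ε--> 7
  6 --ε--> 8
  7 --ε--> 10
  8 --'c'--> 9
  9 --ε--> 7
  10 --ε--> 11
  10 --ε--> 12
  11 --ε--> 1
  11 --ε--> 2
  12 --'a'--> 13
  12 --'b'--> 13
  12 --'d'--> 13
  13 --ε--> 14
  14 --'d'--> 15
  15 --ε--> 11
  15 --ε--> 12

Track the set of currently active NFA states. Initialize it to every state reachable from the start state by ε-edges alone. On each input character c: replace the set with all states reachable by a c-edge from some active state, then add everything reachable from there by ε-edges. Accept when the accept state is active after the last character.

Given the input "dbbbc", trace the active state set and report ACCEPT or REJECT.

initial (ε-close {0}): {0,1,2,3,4,6,7,8,10,11,12}
'd' @ 1: {13,14}
'b' @ 2: {}  — dead — no transitions
rest 'bbc' ignored (set empty)
after full input: {}  (accept=1 not in)

Answer: REJECT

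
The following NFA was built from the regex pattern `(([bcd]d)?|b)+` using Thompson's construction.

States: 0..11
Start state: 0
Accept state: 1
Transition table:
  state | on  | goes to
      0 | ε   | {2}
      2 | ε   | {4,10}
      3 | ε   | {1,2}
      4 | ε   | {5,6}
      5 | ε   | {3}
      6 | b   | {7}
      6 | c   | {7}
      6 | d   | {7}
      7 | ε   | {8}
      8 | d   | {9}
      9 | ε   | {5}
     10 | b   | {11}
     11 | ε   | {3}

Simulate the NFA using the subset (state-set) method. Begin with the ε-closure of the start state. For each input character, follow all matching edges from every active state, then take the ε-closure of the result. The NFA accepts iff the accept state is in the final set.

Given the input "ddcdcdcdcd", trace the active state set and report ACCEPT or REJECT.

initial (ε-close {0}): {0,1,2,3,4,5,6,10}
'd' @ 1: {7,8}
'd' @ 2: {1,2,3,4,5,6,9,10}  ✓accept
'c' @ 3: {7,8}
'd' @ 4: {1,2,3,4,5,6,9,10}  ✓accept
'c' @ 5: {7,8}
'd' @ 6: {1,2,3,4,5,6,9,10}  ✓accept
'c' @ 7: {7,8}
'd' @ 8: {1,2,3,4,5,6,9,10}  ✓accept
'c' @ 9: {7,8}
'd' @ 10: {1,2,3,4,5,6,9,10}  ✓accept
after full input: {1,2,3,4,5,6,9,10}  (accept=1 in)

Answer: ACCEPT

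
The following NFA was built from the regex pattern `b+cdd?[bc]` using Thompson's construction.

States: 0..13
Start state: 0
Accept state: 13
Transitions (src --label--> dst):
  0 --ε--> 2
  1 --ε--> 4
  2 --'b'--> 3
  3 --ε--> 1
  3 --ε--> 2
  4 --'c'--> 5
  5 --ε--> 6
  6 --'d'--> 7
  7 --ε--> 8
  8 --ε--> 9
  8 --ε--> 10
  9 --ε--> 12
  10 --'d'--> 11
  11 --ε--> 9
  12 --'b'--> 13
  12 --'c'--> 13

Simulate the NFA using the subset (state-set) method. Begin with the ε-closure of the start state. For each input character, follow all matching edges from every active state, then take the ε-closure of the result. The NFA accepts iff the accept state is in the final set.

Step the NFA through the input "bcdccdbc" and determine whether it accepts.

Answer: REJECT

Trace:
S₀ = ε-closure({0}) = {0,2}
'b' @ 1: {1,2,3,4}
'c' @ 2: {5,6}
'd' @ 3: {7,8,9,10,12}
'c' @ 4: {13}  ✓accept
'c' @ 5: {}  — state set empty
rest 'dbc' ignored (set empty)
after full input: {}  (accept=13 not in)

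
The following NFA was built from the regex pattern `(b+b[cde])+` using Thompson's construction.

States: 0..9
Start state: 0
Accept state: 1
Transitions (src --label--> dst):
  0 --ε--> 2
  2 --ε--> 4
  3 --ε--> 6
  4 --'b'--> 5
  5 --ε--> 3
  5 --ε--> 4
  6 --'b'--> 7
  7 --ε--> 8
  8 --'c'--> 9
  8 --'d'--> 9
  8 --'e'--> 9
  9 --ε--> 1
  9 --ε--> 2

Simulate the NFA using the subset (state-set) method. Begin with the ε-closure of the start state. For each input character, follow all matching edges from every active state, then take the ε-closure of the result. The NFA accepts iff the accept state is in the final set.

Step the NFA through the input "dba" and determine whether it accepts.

Answer: REJECT

Derivation:
initial (ε-close {0}): {0,2,4}
'd' @ 1: {}  — state set empty
rest 'ba' ignored (set empty)
after full input: {}  (accept=1 not in)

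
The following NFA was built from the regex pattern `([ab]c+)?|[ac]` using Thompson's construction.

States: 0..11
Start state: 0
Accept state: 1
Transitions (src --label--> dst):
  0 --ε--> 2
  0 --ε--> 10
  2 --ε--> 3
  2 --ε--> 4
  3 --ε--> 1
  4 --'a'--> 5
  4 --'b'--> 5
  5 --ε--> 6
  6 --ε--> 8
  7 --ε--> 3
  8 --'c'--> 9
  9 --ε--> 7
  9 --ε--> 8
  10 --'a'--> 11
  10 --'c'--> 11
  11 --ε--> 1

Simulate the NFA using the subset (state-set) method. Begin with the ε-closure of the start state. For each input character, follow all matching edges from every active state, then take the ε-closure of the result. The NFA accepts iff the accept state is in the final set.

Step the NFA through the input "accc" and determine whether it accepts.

Answer: ACCEPT

Derivation:
start: ε-closure({0}) = {0,1,2,3,4,10}
'a' @ 1: {1,5,6,8,11}  (accept∈set)
'c' @ 2: {1,3,7,8,9}  (accept∈set)
'c' @ 3: {1,3,7,8,9}  (accept∈set)
'c' @ 4: {1,3,7,8,9}  (accept∈set)
after full input: {1,3,7,8,9}  (accept=1 in)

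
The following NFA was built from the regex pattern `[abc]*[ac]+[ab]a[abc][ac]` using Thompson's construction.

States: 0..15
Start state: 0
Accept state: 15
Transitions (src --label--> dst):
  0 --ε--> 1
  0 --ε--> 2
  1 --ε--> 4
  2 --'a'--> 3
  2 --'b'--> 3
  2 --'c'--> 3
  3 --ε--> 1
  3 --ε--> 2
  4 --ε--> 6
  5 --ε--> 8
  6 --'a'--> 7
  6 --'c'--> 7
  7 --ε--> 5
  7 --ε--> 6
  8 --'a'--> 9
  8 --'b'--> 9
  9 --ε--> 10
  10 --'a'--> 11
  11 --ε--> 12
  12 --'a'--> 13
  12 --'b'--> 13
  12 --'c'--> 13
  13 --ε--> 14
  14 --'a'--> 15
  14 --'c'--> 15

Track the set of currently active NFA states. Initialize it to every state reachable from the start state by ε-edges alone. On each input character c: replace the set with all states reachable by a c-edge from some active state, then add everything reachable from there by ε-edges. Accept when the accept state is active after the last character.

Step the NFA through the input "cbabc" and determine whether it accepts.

Answer: ACCEPT

Derivation:
initial (ε-close {0}): {0,1,2,4,6}
'c' @ 1: {1,2,3,4,5,6,7,8}
'b' @ 2: {1,2,3,4,6,9,10}
'a' @ 3: {1,2,3,4,5,6,7,8,11,12}
'b' @ 4: {1,2,3,4,6,9,10,13,14}
'c' @ 5: {1,2,3,4,5,6,7,8,15}  ✓accept
end set {1,2,3,4,5,6,7,8,15} — state 15 in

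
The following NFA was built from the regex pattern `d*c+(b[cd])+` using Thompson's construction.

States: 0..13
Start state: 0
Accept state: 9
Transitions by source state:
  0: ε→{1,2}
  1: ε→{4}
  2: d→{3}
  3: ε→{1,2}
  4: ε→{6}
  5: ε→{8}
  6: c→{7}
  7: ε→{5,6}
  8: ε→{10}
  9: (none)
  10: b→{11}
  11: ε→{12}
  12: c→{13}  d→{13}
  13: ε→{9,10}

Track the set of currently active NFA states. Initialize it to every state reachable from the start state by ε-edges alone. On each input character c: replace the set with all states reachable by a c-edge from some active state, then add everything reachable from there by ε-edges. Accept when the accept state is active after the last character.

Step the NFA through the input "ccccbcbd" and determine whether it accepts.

initial (ε-close {0}): {0,1,2,4,6}
'c' @ 1: {5,6,7,8,10}
'c' @ 2: {5,6,7,8,10}
'c' @ 3: {5,6,7,8,10}
'c' @ 4: {5,6,7,8,10}
'b' @ 5: {11,12}
'c' @ 6: {9,10,13}  [accepting]
'b' @ 7: {11,12}
'd' @ 8: {9,10,13}  [accepting]
final: {9,10,13}; accept 9 in set

Answer: ACCEPT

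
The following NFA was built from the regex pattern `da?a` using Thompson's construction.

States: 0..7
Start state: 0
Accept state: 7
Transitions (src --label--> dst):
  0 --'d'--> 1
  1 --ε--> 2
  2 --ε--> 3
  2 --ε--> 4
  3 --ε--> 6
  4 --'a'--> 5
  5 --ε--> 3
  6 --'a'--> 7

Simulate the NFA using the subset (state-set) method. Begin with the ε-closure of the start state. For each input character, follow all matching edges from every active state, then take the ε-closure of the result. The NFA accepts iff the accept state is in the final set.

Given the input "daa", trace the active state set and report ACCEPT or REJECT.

Answer: ACCEPT

Trace:
initial (ε-close {0}): {0}
'd' @ 1: {1,2,3,4,6}
'a' @ 2: {3,5,6,7}  ✓accept
'a' @ 3: {7}  ✓accept
end set {7} — state 7 in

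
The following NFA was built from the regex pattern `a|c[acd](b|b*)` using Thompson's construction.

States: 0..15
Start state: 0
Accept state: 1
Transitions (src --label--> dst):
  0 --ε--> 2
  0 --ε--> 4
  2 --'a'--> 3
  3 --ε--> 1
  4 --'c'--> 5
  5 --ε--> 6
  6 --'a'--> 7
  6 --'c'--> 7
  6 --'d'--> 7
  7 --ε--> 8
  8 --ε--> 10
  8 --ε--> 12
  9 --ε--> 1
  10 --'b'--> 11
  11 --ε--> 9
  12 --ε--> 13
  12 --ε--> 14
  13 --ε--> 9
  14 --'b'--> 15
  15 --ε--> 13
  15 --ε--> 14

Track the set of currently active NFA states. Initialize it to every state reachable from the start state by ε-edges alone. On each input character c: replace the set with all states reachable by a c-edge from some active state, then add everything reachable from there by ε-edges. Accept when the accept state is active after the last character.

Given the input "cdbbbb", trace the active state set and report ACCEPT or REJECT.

Answer: ACCEPT

Trace:
start: ε-closure({0}) = {0,2,4}
'c' @ 1: {5,6}
'd' @ 2: {1,7,8,9,10,12,13,14}  ✓accept
'b' @ 3: {1,9,11,13,14,15}  ✓accept
'b' @ 4: {1,9,13,14,15}  ✓accept
'b' @ 5: {1,9,13,14,15}  ✓accept
'b' @ 6: {1,9,13,14,15}  ✓accept
final: {1,9,13,14,15}; accept 1 in set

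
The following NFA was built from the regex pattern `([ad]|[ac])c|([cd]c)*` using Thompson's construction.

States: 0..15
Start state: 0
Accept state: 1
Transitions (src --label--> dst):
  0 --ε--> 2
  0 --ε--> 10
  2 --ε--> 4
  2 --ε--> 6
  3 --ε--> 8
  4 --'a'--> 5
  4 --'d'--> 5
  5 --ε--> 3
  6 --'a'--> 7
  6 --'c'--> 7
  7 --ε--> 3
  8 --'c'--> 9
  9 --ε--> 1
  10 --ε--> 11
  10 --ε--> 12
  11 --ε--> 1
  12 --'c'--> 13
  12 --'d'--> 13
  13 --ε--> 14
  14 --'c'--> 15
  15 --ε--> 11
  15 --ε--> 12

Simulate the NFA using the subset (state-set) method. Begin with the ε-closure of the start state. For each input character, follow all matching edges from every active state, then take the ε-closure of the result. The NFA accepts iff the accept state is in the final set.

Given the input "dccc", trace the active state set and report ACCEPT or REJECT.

initial (ε-close {0}): {0,1,2,4,6,10,11,12}
'd' @ 1: {3,5,8,13,14}
'c' @ 2: {1,9,11,12,15}  ✓accept
'c' @ 3: {13,14}
'c' @ 4: {1,11,12,15}  ✓accept
final: {1,11,12,15}; accept 1 in set

Answer: ACCEPT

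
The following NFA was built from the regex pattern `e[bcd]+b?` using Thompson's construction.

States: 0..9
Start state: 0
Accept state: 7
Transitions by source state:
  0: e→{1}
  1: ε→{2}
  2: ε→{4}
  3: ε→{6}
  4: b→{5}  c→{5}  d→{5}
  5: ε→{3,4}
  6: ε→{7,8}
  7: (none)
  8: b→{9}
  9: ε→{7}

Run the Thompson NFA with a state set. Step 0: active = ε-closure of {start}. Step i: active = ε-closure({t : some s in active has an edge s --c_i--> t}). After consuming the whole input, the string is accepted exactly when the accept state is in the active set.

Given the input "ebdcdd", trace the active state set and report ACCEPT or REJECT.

start: ε-closure({0}) = {0}
'e' @ 1: {1,2,4}
'b' @ 2: {3,4,5,6,7,8}  (accept∈set)
'd' @ 3: {3,4,5,6,7,8}  (accept∈set)
'c' @ 4: {3,4,5,6,7,8}  (accept∈set)
'd' @ 5: {3,4,5,6,7,8}  (accept∈set)
'd' @ 6: {3,4,5,6,7,8}  (accept∈set)
after full input: {3,4,5,6,7,8}  (accept=7 in)

Answer: ACCEPT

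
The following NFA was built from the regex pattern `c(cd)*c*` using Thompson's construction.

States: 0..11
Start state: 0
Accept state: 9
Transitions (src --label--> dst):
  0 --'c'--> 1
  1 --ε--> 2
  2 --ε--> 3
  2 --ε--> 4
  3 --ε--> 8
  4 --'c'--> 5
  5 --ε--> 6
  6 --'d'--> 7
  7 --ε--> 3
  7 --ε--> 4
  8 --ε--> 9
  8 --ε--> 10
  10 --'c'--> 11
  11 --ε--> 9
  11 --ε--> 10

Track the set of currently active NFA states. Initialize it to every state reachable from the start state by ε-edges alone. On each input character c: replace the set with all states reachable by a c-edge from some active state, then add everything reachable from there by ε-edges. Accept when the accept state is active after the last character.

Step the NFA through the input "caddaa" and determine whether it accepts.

S₀ = ε-closure({0}) = {0}
'c' @ 1: {1,2,3,4,8,9,10}  (accept∈set)
'a' @ 2: {}  — state set empty
rest 'ddaa' ignored (set empty)
after full input: {}  (accept=9 not in)

Answer: REJECT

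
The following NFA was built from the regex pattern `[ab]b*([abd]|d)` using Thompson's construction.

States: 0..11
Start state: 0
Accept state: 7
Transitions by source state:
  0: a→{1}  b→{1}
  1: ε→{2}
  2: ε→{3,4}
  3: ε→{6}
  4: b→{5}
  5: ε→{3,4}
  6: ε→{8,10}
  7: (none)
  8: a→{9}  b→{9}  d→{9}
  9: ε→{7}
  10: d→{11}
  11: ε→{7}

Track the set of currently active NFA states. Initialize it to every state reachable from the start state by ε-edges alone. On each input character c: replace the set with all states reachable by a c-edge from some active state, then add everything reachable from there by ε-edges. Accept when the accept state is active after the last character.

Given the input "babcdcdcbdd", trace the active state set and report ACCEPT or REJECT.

Answer: REJECT

Derivation:
initial (ε-close {0}): {0}
'b' @ 1: {1,2,3,4,6,8,10}
'a' @ 2: {7,9}  (accept∈set)
'b' @ 3: {}  — state set empty
rest 'cdcdcbdd' ignored (set empty)
after full input: {}  (accept=7 not in)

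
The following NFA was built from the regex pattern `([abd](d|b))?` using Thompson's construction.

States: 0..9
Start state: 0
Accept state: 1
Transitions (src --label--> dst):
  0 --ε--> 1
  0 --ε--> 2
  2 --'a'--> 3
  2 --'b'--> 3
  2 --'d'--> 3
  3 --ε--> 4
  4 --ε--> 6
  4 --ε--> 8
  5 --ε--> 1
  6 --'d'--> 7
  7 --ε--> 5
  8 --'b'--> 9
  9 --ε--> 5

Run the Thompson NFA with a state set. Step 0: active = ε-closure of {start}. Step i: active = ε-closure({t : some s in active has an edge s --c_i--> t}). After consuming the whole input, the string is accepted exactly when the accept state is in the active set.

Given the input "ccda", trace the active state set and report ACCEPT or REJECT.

initial (ε-close {0}): {0,1,2}
'c' @ 1: {}  — no active states
rest 'cda' ignored (set empty)
end set {} — state 1 not in

Answer: REJECT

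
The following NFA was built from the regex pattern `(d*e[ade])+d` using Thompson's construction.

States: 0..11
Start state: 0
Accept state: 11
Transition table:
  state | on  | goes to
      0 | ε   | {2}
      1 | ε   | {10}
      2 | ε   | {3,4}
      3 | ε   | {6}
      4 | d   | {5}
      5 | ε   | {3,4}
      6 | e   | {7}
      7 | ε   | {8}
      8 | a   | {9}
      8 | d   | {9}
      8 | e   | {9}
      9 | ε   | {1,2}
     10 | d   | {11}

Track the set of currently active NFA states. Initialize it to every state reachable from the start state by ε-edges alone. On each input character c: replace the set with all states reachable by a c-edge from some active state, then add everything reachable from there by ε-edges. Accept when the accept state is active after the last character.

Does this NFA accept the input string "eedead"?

Answer: ACCEPT

Steps:
S₀ = ε-closure({0}) = {0,2,3,4,6}
'e' @ 1: {7,8}
'e' @ 2: {1,2,3,4,6,9,10}
'd' @ 3: {3,4,5,6,11}  [accepting]
'e' @ 4: {7,8}
'a' @ 5: {1,2,3,4,6,9,10}
'd' @ 6: {3,4,5,6,11}  [accepting]
final: {3,4,5,6,11}; accept 11 in set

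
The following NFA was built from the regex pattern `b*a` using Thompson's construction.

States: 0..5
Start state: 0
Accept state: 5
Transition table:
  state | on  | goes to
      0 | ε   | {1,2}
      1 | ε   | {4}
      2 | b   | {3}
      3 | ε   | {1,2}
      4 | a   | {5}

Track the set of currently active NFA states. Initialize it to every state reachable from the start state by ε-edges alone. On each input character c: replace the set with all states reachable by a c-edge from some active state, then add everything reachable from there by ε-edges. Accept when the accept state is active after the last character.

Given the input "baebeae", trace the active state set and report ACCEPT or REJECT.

Answer: REJECT

Steps:
initial (ε-close {0}): {0,1,2,4}
'b' @ 1: {1,2,3,4}
'a' @ 2: {5}  (accept∈set)
'e' @ 3: {}  — state set empty
rest 'beae' ignored (set empty)
end set {} — state 5 not in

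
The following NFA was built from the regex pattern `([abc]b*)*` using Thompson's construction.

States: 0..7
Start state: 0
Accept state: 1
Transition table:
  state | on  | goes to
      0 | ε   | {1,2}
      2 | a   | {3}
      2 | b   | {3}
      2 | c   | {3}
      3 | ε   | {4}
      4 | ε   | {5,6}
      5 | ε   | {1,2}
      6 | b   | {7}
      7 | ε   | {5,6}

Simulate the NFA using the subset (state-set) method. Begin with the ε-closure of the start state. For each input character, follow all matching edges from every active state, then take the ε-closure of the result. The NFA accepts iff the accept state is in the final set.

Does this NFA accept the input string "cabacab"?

Answer: ACCEPT

Derivation:
initial (ε-close {0}): {0,1,2}
'c' @ 1: {1,2,3,4,5,6}  (accept∈set)
'a' @ 2: {1,2,3,4,5,6}  (accept∈set)
'b' @ 3: {1,2,3,4,5,6,7}  (accept∈set)
'a' @ 4: {1,2,3,4,5,6}  (accept∈set)
'c' @ 5: {1,2,3,4,5,6}  (accept∈set)
'a' @ 6: {1,2,3,4,5,6}  (accept∈set)
'b' @ 7: {1,2,3,4,5,6,7}  (accept∈set)
after full input: {1,2,3,4,5,6,7}  (accept=1 in)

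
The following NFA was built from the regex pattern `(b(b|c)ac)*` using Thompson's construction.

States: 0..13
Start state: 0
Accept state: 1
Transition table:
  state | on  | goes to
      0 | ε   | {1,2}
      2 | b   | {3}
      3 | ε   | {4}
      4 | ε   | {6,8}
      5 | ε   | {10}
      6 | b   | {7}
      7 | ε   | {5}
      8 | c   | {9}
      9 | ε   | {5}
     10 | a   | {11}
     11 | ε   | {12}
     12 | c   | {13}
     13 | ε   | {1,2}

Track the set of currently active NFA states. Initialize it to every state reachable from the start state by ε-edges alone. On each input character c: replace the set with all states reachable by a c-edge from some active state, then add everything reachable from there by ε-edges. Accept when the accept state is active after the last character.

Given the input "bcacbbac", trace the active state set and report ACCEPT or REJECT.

S₀ = ε-closure({0}) = {0,1,2}
'b' @ 1: {3,4,6,8}
'c' @ 2: {5,9,10}
'a' @ 3: {11,12}
'c' @ 4: {1,2,13}  [accepting]
'b' @ 5: {3,4,6,8}
'b' @ 6: {5,7,10}
'a' @ 7: {11,12}
'c' @ 8: {1,2,13}  [accepting]
final: {1,2,13}; accept 1 in set

Answer: ACCEPT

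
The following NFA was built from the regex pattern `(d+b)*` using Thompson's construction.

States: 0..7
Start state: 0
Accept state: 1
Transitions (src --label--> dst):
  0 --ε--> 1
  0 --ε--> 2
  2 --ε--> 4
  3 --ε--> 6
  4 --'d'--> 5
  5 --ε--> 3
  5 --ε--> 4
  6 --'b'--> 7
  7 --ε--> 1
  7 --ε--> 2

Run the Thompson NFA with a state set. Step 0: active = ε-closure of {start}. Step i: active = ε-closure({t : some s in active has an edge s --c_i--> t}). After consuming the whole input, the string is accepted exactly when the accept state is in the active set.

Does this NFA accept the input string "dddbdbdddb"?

start: ε-closure({0}) = {0,1,2,4}
'd' @ 1: {3,4,5,6}
'd' @ 2: {3,4,5,6}
'd' @ 3: {3,4,5,6}
'b' @ 4: {1,2,4,7}  (accept∈set)
'd' @ 5: {3,4,5,6}
'b' @ 6: {1,2,4,7}  (accept∈set)
'd' @ 7: {3,4,5,6}
'd' @ 8: {3,4,5,6}
'd' @ 9: {3,4,5,6}
'b' @ 10: {1,2,4,7}  (accept∈set)
after full input: {1,2,4,7}  (accept=1 in)

Answer: ACCEPT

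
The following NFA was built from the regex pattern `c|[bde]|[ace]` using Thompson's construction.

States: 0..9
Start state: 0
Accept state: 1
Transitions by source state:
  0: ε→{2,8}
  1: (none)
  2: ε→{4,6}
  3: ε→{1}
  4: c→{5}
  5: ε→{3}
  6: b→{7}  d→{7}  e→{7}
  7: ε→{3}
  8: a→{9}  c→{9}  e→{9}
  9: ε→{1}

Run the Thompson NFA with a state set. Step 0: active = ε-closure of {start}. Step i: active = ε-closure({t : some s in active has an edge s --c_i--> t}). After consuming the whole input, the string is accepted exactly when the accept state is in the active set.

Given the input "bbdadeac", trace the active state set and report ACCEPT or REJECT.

initial (ε-close {0}): {0,2,4,6,8}
'b' @ 1: {1,3,7}  ✓accept
'b' @ 2: {}  — state set empty
rest 'dadeac' ignored (set empty)
after full input: {}  (accept=1 not in)

Answer: REJECT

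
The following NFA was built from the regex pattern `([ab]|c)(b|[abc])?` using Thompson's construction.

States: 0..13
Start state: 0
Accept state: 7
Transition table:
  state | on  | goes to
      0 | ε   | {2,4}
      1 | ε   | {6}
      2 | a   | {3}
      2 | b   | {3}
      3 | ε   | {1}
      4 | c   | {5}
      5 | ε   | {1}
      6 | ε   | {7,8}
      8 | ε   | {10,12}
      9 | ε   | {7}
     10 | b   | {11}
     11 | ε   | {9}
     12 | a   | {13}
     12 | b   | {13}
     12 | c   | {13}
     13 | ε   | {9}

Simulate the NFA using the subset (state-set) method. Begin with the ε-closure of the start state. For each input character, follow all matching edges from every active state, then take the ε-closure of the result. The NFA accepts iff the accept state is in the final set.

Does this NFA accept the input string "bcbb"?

Answer: REJECT

Derivation:
start: ε-closure({0}) = {0,2,4}
'b' @ 1: {1,3,6,7,8,10,12}  ✓accept
'c' @ 2: {7,9,13}  ✓accept
'b' @ 3: {}  — dead — no transitions
rest 'b' ignored (set empty)
end set {} — state 7 not in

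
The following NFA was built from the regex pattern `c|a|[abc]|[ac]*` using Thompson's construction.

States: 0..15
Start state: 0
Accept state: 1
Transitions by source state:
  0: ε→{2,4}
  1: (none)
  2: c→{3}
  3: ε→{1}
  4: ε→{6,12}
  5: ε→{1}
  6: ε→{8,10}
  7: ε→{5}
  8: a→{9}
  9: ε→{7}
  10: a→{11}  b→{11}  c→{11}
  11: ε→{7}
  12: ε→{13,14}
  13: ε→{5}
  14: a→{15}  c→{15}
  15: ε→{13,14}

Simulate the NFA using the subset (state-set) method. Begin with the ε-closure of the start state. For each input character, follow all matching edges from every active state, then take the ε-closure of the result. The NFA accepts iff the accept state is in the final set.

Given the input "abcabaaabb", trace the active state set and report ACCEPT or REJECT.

Answer: REJECT

Trace:
initial (ε-close {0}): {0,1,2,4,5,6,8,10,12,13,14}
'a' @ 1: {1,5,7,9,11,13,14,15}  [accepting]
'b' @ 2: {}  — state set empty
rest 'cabaaabb' ignored (set empty)
after full input: {}  (accept=1 not in)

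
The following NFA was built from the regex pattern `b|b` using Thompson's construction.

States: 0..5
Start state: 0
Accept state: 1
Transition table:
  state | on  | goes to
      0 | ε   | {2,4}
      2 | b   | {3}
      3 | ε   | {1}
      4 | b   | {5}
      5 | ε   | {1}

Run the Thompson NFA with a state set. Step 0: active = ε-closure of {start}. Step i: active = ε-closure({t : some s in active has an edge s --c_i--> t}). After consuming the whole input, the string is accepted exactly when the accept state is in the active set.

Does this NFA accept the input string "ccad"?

Answer: REJECT

Trace:
S₀ = ε-closure({0}) = {0,2,4}
'c' @ 1: {}  — no active states
rest 'cad' ignored (set empty)
final: {}; accept 1 not in set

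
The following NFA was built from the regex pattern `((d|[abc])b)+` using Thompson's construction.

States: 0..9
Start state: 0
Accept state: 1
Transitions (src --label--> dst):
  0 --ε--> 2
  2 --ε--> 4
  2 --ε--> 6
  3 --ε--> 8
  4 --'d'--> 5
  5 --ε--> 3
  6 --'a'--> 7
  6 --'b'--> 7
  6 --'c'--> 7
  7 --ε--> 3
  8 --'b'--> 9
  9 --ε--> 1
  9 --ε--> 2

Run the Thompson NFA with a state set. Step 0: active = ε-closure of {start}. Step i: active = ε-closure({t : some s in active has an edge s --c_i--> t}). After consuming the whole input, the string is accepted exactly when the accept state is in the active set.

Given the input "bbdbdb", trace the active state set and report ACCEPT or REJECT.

Answer: ACCEPT

Steps:
initial (ε-close {0}): {0,2,4,6}
'b' @ 1: {3,7,8}
'b' @ 2: {1,2,4,6,9}  ✓accept
'd' @ 3: {3,5,8}
'b' @ 4: {1,2,4,6,9}  ✓accept
'd' @ 5: {3,5,8}
'b' @ 6: {1,2,4,6,9}  ✓accept
end set {1,2,4,6,9} — state 1 in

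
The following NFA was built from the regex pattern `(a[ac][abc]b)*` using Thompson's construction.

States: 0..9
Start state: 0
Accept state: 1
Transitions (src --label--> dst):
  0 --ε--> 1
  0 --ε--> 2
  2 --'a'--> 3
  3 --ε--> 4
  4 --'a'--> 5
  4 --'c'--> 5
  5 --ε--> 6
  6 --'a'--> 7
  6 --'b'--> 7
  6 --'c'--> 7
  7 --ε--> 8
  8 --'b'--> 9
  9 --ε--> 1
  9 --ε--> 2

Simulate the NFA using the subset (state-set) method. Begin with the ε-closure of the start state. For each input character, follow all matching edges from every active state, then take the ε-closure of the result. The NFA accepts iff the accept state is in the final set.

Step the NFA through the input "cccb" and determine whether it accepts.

S₀ = ε-closure({0}) = {0,1,2}
'c' @ 1: {}  — no active states
rest 'ccb' ignored (set empty)
final: {}; accept 1 not in set

Answer: REJECT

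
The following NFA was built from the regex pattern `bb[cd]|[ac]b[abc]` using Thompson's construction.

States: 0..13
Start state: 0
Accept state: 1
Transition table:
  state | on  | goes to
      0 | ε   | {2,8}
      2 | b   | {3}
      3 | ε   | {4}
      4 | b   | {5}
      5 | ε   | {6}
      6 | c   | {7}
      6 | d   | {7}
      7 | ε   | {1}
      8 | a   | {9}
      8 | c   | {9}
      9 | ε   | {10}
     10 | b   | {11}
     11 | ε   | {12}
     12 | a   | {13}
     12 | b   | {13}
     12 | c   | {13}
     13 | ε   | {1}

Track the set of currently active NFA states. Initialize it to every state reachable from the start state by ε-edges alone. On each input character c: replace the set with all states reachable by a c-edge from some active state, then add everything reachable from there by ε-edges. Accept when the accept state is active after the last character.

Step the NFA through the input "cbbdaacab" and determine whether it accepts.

Answer: REJECT

Trace:
S₀ = ε-closure({0}) = {0,2,8}
'c' @ 1: {9,10}
'b' @ 2: {11,12}
'b' @ 3: {1,13}  (accept∈set)
'd' @ 4: {}  — no active states
rest 'aacab' ignored (set empty)
final: {}; accept 1 not in set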